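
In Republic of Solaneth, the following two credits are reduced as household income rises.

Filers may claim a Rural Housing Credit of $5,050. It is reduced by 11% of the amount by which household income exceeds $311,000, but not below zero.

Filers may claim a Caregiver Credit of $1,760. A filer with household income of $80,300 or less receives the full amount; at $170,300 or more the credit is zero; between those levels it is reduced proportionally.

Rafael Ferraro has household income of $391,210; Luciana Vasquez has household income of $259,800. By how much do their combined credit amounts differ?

Rafael ($391,210): Rural Housing Credit: 11% of the $80,210 excess over $311,000 is $8,823.10 ≥ base, so the credit is $0. Caregiver Credit: $391,210 is at or above $170,300, so the credit is $0. total $0 + $0 = $0
Luciana ($259,800): Rural Housing Credit: $259,800 is at or below the $311,000 threshold, so the full $5,050 applies. Caregiver Credit: $259,800 is at or above $170,300, so the credit is $0. total $5,050 + $0 = $5,050
Difference: |$0 − $5,050| = $5,050.

$5,050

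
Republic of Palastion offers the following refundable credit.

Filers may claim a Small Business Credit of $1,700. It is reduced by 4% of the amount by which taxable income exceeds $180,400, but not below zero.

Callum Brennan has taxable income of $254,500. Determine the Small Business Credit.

Small Business Credit: 4% of the $74,100 excess over $180,400 is $2,964 ≥ base, so the credit is $0.

$0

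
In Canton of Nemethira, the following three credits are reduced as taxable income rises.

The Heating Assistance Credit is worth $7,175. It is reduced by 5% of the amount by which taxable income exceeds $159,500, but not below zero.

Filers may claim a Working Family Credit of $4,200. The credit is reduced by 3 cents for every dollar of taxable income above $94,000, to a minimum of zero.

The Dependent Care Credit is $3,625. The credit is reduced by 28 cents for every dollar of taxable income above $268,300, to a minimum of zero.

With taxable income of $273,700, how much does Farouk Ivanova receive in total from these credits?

$3,578

Heating Assistance Credit: 5% of the $114,200 excess over $159,500 is $5,710; credit = $7,175 − $5,710 = $1,465.
Working Family Credit: 3% of the $179,700 excess over $94,000 is $5,391 ≥ base, so the credit is $0.
Dependent Care Credit: 28% of the $5,400 excess over $268,300 is $1,512; credit = $3,625 − $1,512 = $2,113.
Total: $1,465 + $0 + $2,113 = $3,578.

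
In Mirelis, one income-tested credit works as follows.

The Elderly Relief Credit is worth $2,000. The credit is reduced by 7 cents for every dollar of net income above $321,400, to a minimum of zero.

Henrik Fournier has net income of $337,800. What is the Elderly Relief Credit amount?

$852

Elderly Relief Credit: 7% of the $16,400 excess over $321,400 is $1,148; credit = $2,000 − $1,148 = $852.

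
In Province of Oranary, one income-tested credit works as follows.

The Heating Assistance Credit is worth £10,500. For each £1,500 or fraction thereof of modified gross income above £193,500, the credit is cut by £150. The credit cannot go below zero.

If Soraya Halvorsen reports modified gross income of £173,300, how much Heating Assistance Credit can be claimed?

£10,500

Heating Assistance Credit: £173,300 is at or below the £193,500 threshold, so the full £10,500 applies.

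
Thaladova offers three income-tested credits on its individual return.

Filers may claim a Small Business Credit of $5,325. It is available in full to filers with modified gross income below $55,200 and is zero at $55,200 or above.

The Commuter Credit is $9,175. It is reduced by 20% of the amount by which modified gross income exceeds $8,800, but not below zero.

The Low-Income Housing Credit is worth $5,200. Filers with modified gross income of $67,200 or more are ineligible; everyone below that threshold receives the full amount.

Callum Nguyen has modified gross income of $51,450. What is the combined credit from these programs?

$11,170

Small Business Credit: $51,450 is below the $55,200 cutoff, so the full $5,325 applies.
Commuter Credit: 20% of the $42,650 excess over $8,800 is $8,530; credit = $9,175 − $8,530 = $645.
Low-Income Housing Credit: $51,450 is below the $67,200 cutoff, so the full $5,200 applies.
Total: $5,325 + $645 + $5,200 = $11,170.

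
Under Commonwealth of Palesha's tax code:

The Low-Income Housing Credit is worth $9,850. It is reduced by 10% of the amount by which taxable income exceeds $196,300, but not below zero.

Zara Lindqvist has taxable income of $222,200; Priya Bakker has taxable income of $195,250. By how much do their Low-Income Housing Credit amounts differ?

$2,590

Zara ($222,200): Low-Income Housing Credit: 10% of the $25,900 excess over $196,300 is $2,590; credit = $9,850 − $2,590 = $7,260.
Priya ($195,250): Low-Income Housing Credit: $195,250 is at or below the $196,300 threshold, so the full $9,850 applies.
Difference: |$7,260 − $9,850| = $2,590.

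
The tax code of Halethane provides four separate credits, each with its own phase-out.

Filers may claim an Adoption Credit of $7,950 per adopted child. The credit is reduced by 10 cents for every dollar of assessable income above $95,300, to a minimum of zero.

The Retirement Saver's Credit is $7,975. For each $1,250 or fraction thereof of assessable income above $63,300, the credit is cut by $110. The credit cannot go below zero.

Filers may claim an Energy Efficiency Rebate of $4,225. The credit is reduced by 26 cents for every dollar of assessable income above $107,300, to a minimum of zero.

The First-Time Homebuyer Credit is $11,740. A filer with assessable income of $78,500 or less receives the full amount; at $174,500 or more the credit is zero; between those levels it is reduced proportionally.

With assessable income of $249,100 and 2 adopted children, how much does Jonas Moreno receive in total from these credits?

Adoption Credit: base = 2 × $7,950 = $15,900. 10% of the $153,800 excess over $95,300 is $15,380; credit = $15,900 − $15,380 = $520.
Retirement Saver's Credit: income exceeds $63,300 by $185,800 → 149 increments × $110 = $16,390 ≥ base, so the credit is $0.
Energy Efficiency Rebate: 26% of the $141,800 excess over $107,300 is $36,868 ≥ base, so the credit is $0.
First-Time Homebuyer Credit: $249,100 is at or above $174,500, so the credit is $0.
Total: $520 + $0 + $0 + $0 = $520.

$520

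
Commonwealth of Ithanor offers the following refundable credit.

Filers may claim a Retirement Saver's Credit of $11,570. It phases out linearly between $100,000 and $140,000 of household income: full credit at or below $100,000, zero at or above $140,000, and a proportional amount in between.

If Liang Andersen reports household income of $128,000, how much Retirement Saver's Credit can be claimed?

Retirement Saver's Credit: $128,000 is $28,000 into a $40,000 phase-out range, leaving 12,000/40,000 of the credit: $11,570 × 12,000/40,000 = $3,471.

$3,471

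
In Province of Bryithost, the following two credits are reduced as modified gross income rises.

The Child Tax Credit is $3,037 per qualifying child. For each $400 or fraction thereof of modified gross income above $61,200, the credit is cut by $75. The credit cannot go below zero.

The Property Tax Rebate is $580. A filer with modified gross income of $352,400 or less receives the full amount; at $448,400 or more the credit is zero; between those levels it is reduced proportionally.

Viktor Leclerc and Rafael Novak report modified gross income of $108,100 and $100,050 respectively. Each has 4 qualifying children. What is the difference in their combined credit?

Viktor ($108,100): Child Tax Credit: base = 4 × $3,037 = $12,148. income exceeds $61,200 by $46,900, which is 118 full-or-partial $400 increments; reduction = 118 × $75 = $8,850, leaving $3,298. Property Tax Rebate: $108,100 is at or below the $352,400 threshold, so the full $580 applies. total $3,298 + $580 = $3,878
Rafael ($100,050): Child Tax Credit: base = 4 × $3,037 = $12,148. income exceeds $61,200 by $38,850, which is 98 full-or-partial $400 increments; reduction = 98 × $75 = $7,350, leaving $4,798. Property Tax Rebate: $100,050 is at or below the $352,400 threshold, so the full $580 applies. total $4,798 + $580 = $5,378
Difference: |$3,878 − $5,378| = $1,500.

$1,500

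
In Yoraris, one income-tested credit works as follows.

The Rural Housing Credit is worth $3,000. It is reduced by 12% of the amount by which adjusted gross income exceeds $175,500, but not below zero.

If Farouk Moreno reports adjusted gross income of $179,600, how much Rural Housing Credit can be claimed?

$2,508

Rural Housing Credit: 12% of the $4,100 excess over $175,500 is $492; credit = $3,000 − $492 = $2,508.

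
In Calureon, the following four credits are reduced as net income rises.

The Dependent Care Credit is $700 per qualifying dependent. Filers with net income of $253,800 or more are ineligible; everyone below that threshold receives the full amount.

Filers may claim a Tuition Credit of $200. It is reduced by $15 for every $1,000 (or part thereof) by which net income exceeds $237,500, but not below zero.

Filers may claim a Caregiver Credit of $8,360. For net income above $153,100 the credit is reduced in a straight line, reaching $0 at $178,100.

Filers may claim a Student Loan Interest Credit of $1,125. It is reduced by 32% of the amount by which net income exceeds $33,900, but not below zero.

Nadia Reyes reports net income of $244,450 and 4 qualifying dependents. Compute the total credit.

Dependent Care Credit: base = 4 × $700 = $2,800. $244,450 is below the $253,800 cutoff, so the full $2,800 applies.
Tuition Credit: income exceeds $237,500 by $6,950, which is 7 full-or-partial $1,000 increments; reduction = 7 × $15 = $105, leaving $95.
Caregiver Credit: $244,450 is at or above $178,100, so the credit is $0.
Student Loan Interest Credit: 32% of the $210,550 excess over $33,900 is $67,376 ≥ base, so the credit is $0.
Total: $2,800 + $95 + $0 + $0 = $2,895.

$2,895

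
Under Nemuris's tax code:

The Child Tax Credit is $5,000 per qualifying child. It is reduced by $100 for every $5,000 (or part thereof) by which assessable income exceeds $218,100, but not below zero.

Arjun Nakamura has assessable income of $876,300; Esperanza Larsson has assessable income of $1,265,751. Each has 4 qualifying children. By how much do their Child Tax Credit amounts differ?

$6,800

Arjun ($876,300): Child Tax Credit: base = 4 × $5,000 = $20,000. income exceeds $218,100 by $658,200, which is 132 full-or-partial $5,000 increments; reduction = 132 × $100 = $13,200, leaving $6,800.
Esperanza ($1,265,751): Child Tax Credit: base = 4 × $5,000 = $20,000. income exceeds $218,100 by $1,047,651 → 210 increments × $100 = $21,000 ≥ base, so the credit is $0.
Difference: |$6,800 − $0| = $6,800.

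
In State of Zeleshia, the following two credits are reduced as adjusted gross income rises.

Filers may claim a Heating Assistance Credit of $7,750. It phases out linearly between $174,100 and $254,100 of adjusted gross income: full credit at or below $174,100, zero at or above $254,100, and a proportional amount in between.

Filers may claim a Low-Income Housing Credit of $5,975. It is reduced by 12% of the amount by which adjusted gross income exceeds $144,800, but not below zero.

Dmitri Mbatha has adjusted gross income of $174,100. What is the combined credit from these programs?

Heating Assistance Credit: $174,100 is at or below the $174,100 threshold, so the full $7,750 applies.
Low-Income Housing Credit: 12% of the $29,300 excess over $144,800 is $3,516; credit = $5,975 − $3,516 = $2,459.
Total: $7,750 + $2,459 = $10,209.

$10,209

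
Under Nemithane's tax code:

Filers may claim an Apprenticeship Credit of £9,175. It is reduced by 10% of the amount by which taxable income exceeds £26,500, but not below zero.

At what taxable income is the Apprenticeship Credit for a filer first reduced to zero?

£118,250

The credit falls by 10% of each pound above £26,500, so it reaches zero when the excess is £9,175 / 10% = £91,750: income = £26,500 + £91,750 = £118,250.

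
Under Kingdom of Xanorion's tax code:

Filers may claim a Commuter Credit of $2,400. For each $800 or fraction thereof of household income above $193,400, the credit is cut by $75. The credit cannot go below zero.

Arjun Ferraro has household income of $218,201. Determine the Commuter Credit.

$0

Commuter Credit: income exceeds $193,400 by $24,801 → 32 increments × $75 = $2,400 ≥ base, so the credit is $0.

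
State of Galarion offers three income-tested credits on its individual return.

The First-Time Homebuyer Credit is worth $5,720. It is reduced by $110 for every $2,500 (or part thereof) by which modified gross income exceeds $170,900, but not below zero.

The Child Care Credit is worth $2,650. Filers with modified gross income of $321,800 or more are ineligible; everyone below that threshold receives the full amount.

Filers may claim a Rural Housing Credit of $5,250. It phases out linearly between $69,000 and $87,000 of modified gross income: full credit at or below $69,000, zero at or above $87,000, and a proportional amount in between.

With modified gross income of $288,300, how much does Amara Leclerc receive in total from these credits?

First-Time Homebuyer Credit: income exceeds $170,900 by $117,400, which is 47 full-or-partial $2,500 increments; reduction = 47 × $110 = $5,170, leaving $550.
Child Care Credit: $288,300 is below the $321,800 cutoff, so the full $2,650 applies.
Rural Housing Credit: $288,300 is at or above $87,000, so the credit is $0.
Total: $550 + $2,650 + $0 = $3,200.

$3,200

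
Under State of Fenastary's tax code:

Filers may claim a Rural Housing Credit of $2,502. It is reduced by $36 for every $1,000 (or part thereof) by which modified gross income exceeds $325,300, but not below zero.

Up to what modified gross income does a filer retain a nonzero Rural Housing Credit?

$394,300

After 69 increments the reduction is 69 × $36 = $2,484, leaving $18; one more increment wipes it out. Increment 69 ends at excess 69 × $1,000 = $69,000, so the highest qualifying income is $325,300 + $69,000 = $394,300.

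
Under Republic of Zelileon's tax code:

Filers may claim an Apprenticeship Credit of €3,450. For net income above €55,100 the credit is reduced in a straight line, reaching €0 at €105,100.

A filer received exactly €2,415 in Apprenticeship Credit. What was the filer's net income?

€70,100

€2,415 is 2,415/3,450 of the full €3,450, so 1,035/3,450 of the €50,000 range has been used: income = €55,100 + €50,000 × 1,035/3,450 = €70,100.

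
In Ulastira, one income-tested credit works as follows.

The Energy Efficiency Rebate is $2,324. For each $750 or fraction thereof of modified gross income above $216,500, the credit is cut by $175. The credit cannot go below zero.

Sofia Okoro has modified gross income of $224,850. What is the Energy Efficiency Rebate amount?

$224

Energy Efficiency Rebate: income exceeds $216,500 by $8,350, which is 12 full-or-partial $750 increments; reduction = 12 × $175 = $2,100, leaving $224.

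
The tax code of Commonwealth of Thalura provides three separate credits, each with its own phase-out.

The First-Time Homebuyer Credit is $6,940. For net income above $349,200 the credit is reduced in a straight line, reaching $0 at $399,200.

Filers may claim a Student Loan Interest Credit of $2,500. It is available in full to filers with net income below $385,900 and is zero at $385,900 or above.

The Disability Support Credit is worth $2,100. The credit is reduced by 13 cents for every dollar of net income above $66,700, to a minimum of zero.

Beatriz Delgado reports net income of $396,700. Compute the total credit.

First-Time Homebuyer Credit: $396,700 is $47,500 into a $50,000 phase-out range, leaving 2,500/50,000 of the credit: $6,940 × 2,500/50,000 = $347.
Student Loan Interest Credit: $396,700 meets or exceeds the $385,900 cutoff, so the credit is $0.
Disability Support Credit: 13% of the $330,000 excess over $66,700 is $42,900 ≥ base, so the credit is $0.
Total: $347 + $0 + $0 = $347.

$347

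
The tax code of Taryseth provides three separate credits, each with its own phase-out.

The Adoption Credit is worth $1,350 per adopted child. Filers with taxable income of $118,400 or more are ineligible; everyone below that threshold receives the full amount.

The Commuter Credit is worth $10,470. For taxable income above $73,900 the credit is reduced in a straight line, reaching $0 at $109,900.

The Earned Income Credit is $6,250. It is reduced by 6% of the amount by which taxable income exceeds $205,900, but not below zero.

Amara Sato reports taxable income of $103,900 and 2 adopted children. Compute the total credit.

Adoption Credit: base = 2 × $1,350 = $2,700. $103,900 is below the $118,400 cutoff, so the full $2,700 applies.
Commuter Credit: $103,900 is $30,000 into a $36,000 phase-out range, leaving 6,000/36,000 of the credit: $10,470 × 6,000/36,000 = $1,745.
Earned Income Credit: $103,900 is at or below the $205,900 threshold, so the full $6,250 applies.
Total: $2,700 + $1,745 + $6,250 = $10,695.

$10,695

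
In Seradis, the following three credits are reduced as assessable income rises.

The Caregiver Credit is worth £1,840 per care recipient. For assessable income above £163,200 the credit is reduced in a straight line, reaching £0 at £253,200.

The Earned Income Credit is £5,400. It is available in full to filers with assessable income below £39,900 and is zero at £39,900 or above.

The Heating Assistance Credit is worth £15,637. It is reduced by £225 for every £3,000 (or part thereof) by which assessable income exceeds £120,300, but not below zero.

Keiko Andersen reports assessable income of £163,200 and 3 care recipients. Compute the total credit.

Caregiver Credit: base = 3 × £1,840 = £5,520. £163,200 is at or below the £163,200 threshold, so the full £5,520 applies.
Earned Income Credit: £163,200 meets or exceeds the £39,900 cutoff, so the credit is £0.
Heating Assistance Credit: income exceeds £120,300 by £42,900, which is 15 full-or-partial £3,000 increments; reduction = 15 × £225 = £3,375, leaving £12,262.
Total: £5,520 + £0 + £12,262 = £17,782.

£17,782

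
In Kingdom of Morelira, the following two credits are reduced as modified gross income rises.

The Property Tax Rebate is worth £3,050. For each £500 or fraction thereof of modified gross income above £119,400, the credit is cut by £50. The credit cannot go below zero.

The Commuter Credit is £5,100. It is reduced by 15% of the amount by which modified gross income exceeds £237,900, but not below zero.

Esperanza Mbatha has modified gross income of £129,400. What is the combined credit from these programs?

Property Tax Rebate: income exceeds £119,400 by £10,000, which is 20 full-or-partial £500 increments; reduction = 20 × £50 = £1,000, leaving £2,050.
Commuter Credit: £129,400 is at or below the £237,900 threshold, so the full £5,100 applies.
Total: £2,050 + £5,100 = £7,150.

£7,150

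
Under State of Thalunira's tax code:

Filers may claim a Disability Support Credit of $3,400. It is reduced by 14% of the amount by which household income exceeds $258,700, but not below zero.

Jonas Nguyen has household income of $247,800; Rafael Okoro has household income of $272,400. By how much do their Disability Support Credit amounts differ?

$1,918

Jonas ($247,800): Disability Support Credit: $247,800 is at or below the $258,700 threshold, so the full $3,400 applies.
Rafael ($272,400): Disability Support Credit: 14% of the $13,700 excess over $258,700 is $1,918; credit = $3,400 − $1,918 = $1,482.
Difference: |$3,400 − $1,482| = $1,918.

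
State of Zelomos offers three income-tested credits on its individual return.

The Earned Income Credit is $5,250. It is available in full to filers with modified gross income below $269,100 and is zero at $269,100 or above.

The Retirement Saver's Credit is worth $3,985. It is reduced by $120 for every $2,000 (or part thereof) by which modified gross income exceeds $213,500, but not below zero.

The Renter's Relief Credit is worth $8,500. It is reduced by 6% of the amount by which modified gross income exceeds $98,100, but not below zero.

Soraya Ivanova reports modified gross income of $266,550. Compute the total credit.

$5,995

Earned Income Credit: $266,550 is below the $269,100 cutoff, so the full $5,250 applies.
Retirement Saver's Credit: income exceeds $213,500 by $53,050, which is 27 full-or-partial $2,000 increments; reduction = 27 × $120 = $3,240, leaving $745.
Renter's Relief Credit: 6% of the $168,450 excess over $98,100 is $10,107 ≥ base, so the credit is $0.
Total: $5,250 + $745 + $0 = $5,995.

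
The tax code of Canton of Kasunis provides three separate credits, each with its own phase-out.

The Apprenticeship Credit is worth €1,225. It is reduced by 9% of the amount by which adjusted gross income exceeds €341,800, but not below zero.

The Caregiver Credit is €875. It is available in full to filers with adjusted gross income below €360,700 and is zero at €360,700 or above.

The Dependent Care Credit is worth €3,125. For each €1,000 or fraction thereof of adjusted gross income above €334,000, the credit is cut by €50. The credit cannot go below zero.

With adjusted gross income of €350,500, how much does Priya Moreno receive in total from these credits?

€3,592

Apprenticeship Credit: 9% of the €8,700 excess over €341,800 is €783; credit = €1,225 − €783 = €442.
Caregiver Credit: €350,500 is below the €360,700 cutoff, so the full €875 applies.
Dependent Care Credit: income exceeds €334,000 by €16,500, which is 17 full-or-partial €1,000 increments; reduction = 17 × €50 = €850, leaving €2,275.
Total: €442 + €875 + €2,275 = €3,592.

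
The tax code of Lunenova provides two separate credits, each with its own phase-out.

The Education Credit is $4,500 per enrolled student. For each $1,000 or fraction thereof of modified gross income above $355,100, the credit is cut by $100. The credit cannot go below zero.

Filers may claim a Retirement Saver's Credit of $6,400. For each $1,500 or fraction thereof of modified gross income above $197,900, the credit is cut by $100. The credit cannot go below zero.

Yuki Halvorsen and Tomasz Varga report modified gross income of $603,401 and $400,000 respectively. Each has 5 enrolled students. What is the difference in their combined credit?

$18,000

Yuki ($603,401): Education Credit: base = 5 × $4,500 = $22,500. income exceeds $355,100 by $248,301 → 249 increments × $100 = $24,900 ≥ base, so the credit is $0. Retirement Saver's Credit: income exceeds $197,900 by $405,501 → 271 increments × $100 = $27,100 ≥ base, so the credit is $0. total $0 + $0 = $0
Tomasz ($400,000): Education Credit: base = 5 × $4,500 = $22,500. income exceeds $355,100 by $44,900, which is 45 full-or-partial $1,000 increments; reduction = 45 × $100 = $4,500, leaving $18,000. Retirement Saver's Credit: income exceeds $197,900 by $202,100 → 135 increments × $100 = $13,500 ≥ base, so the credit is $0. total $18,000 + $0 = $18,000
Difference: |$0 − $18,000| = $18,000.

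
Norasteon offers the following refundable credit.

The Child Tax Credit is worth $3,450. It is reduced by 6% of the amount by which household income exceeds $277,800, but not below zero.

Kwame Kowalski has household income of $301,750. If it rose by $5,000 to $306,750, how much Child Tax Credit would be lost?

At $301,750 — 6% of the $23,950 excess over $277,800 is $1,437; credit = $3,450 − $1,437 = $2,013.
At $306,750 — 6% of the $28,950 excess over $277,800 is $1,737; credit = $3,450 − $1,737 = $1,713.
Lost: $2,013 − $1,713 = $300.

$300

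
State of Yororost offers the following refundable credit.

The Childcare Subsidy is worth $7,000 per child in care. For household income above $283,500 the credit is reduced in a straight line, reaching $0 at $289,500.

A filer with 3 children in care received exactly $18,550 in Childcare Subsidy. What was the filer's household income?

$284,200

Full credit = 3 × $7,000 = $21,000.
$18,550 is 18,550/21,000 of the full $21,000, so 2,450/21,000 of the $6,000 range has been used: income = $283,500 + $6,000 × 2,450/21,000 = $284,200.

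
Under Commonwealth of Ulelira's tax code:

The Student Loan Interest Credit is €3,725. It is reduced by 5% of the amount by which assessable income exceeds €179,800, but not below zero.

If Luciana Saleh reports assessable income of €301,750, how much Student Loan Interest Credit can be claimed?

€0

Student Loan Interest Credit: 5% of the €121,950 excess over €179,800 is €6,097.50 ≥ base, so the credit is €0.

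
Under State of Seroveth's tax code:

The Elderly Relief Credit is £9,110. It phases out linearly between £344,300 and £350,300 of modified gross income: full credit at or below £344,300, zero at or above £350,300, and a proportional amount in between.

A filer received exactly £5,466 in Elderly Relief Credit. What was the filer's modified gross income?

£5,466 is 5,466/9,110 of the full £9,110, so 3,644/9,110 of the £6,000 range has been used: income = £344,300 + £6,000 × 3,644/9,110 = £346,700.

£346,700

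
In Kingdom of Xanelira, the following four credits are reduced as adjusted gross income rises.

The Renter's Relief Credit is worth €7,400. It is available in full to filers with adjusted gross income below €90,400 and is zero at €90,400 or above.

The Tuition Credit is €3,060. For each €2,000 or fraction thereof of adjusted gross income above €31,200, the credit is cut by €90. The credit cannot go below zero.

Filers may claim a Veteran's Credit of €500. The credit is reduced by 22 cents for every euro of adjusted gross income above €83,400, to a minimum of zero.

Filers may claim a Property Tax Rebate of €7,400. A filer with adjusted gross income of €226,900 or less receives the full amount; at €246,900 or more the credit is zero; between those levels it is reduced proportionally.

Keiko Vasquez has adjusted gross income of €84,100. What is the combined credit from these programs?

Renter's Relief Credit: €84,100 is below the €90,400 cutoff, so the full €7,400 applies.
Tuition Credit: income exceeds €31,200 by €52,900, which is 27 full-or-partial €2,000 increments; reduction = 27 × €90 = €2,430, leaving €630.
Veteran's Credit: 22% of the €700 excess over €83,400 is €154; credit = €500 − €154 = €346.
Property Tax Rebate: €84,100 is at or below the €226,900 threshold, so the full €7,400 applies.
Total: €7,400 + €630 + €346 + €7,400 = €15,776.

€15,776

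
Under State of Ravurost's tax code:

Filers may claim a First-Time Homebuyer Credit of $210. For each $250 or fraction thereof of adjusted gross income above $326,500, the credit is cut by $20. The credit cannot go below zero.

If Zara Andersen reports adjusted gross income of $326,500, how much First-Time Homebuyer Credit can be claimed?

$210

First-Time Homebuyer Credit: $326,500 is at or below the $326,500 threshold, so the full $210 applies.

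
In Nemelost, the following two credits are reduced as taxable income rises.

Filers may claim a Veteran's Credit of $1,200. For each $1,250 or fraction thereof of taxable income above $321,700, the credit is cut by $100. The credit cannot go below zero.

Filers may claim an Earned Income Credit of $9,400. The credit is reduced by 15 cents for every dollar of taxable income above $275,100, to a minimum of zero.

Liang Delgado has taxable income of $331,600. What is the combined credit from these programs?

$1,325

Veteran's Credit: income exceeds $321,700 by $9,900, which is 8 full-or-partial $1,250 increments; reduction = 8 × $100 = $800, leaving $400.
Earned Income Credit: 15% of the $56,500 excess over $275,100 is $8,475; credit = $9,400 − $8,475 = $925.
Total: $400 + $925 = $1,325.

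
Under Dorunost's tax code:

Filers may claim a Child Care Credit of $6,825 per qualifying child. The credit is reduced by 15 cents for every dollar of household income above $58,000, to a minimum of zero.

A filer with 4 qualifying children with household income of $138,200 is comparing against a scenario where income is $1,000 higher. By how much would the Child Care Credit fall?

$150

At $138,200 — base = 4 × $6,825 = $27,300. 15% of the $80,200 excess over $58,000 is $12,030; credit = $27,300 − $12,030 = $15,270.
At $139,200 — base = 4 × $6,825 = $27,300. 15% of the $81,200 excess over $58,000 is $12,180; credit = $27,300 − $12,180 = $15,120.
Lost: $15,270 − $15,120 = $150.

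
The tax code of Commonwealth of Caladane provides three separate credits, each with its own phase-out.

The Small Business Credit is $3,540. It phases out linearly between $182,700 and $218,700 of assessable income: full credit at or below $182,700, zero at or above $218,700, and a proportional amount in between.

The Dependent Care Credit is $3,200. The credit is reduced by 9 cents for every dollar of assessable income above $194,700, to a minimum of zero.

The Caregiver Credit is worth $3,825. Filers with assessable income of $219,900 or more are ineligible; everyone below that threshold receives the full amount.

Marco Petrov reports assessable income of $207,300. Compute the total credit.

Small Business Credit: $207,300 is $24,600 into a $36,000 phase-out range, leaving 11,400/36,000 of the credit: $3,540 × 11,400/36,000 = $1,121.
Dependent Care Credit: 9% of the $12,600 excess over $194,700 is $1,134; credit = $3,200 − $1,134 = $2,066.
Caregiver Credit: $207,300 is below the $219,900 cutoff, so the full $3,825 applies.
Total: $1,121 + $2,066 + $3,825 = $7,012.

$7,012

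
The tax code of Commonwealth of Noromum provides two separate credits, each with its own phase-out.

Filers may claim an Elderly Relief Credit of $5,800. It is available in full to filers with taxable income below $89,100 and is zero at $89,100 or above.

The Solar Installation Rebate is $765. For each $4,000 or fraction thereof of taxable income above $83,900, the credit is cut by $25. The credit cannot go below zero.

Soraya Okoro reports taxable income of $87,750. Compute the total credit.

Elderly Relief Credit: $87,750 is below the $89,100 cutoff, so the full $5,800 applies.
Solar Installation Rebate: income exceeds $83,900 by $3,850, which is 1 full-or-partial $4,000 increment; reduction = 1 × $25 = $25, leaving $740.
Total: $5,800 + $740 = $6,540.

$6,540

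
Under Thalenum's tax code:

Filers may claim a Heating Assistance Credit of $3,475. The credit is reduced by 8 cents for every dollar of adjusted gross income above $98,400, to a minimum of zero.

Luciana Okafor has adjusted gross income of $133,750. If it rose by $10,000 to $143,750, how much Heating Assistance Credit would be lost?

At $133,750 — 8% of the $35,350 excess over $98,400 is $2,828; credit = $3,475 − $2,828 = $647.
At $143,750 — 8% of the $45,350 excess over $98,400 is $3,628 ≥ base, so the credit is $0.
Lost: $647 − $0 = $647.

$647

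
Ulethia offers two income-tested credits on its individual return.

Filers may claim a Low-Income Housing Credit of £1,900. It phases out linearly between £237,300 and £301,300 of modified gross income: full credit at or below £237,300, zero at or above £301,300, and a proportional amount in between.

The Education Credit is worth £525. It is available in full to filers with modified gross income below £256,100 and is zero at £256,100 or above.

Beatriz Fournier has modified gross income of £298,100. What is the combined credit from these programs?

£95

Low-Income Housing Credit: £298,100 is £60,800 into a £64,000 phase-out range, leaving 3,200/64,000 of the credit: £1,900 × 3,200/64,000 = £95.
Education Credit: £298,100 meets or exceeds the £256,100 cutoff, so the credit is £0.
Total: £95 + £0 = £95.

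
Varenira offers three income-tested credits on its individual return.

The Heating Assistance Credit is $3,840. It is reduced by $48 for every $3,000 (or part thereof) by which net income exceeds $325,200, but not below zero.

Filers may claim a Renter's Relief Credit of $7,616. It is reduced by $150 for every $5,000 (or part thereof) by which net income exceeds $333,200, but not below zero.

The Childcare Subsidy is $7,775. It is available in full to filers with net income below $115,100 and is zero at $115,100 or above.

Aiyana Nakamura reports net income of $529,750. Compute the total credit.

$2,144

Heating Assistance Credit: income exceeds $325,200 by $204,550, which is 69 full-or-partial $3,000 increments; reduction = 69 × $48 = $3,312, leaving $528.
Renter's Relief Credit: income exceeds $333,200 by $196,550, which is 40 full-or-partial $5,000 increments; reduction = 40 × $150 = $6,000, leaving $1,616.
Childcare Subsidy: $529,750 meets or exceeds the $115,100 cutoff, so the credit is $0.
Total: $528 + $1,616 + $0 = $2,144.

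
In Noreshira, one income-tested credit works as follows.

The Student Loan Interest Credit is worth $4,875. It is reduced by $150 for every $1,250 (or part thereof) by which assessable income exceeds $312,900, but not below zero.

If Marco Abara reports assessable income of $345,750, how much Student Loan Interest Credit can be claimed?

Student Loan Interest Credit: income exceeds $312,900 by $32,850, which is 27 full-or-partial $1,250 increments; reduction = 27 × $150 = $4,050, leaving $825.

$825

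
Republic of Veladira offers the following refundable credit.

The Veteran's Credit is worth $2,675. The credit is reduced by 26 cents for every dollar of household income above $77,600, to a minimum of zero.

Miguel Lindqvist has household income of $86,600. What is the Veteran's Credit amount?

$335

Veteran's Credit: 26% of the $9,000 excess over $77,600 is $2,340; credit = $2,675 − $2,340 = $335.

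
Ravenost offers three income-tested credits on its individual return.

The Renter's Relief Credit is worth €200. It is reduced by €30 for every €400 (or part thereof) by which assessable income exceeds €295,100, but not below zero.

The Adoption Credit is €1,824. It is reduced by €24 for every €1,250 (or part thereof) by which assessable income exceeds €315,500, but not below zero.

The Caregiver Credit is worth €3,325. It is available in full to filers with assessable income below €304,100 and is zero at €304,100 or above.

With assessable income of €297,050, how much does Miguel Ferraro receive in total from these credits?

Renter's Relief Credit: income exceeds €295,100 by €1,950, which is 5 full-or-partial €400 increments; reduction = 5 × €30 = €150, leaving €50.
Adoption Credit: €297,050 is at or below the €315,500 threshold, so the full €1,824 applies.
Caregiver Credit: €297,050 is below the €304,100 cutoff, so the full €3,325 applies.
Total: €50 + €1,824 + €3,325 = €5,199.

€5,199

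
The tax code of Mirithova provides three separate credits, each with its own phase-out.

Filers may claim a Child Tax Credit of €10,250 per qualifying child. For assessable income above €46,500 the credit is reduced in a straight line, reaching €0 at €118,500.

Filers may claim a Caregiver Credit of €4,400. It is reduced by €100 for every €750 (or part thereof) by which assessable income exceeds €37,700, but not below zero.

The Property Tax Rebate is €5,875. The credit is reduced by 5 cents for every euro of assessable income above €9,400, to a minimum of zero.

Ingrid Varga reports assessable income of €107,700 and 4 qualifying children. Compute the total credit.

€7,110

Child Tax Credit: base = 4 × €10,250 = €41,000. €107,700 is €61,200 into a €72,000 phase-out range, leaving 10,800/72,000 of the credit: €41,000 × 10,800/72,000 = €6,150.
Caregiver Credit: income exceeds €37,700 by €70,000 → 94 increments × €100 = €9,400 ≥ base, so the credit is €0.
Property Tax Rebate: 5% of the €98,300 excess over €9,400 is €4,915; credit = €5,875 − €4,915 = €960.
Total: €6,150 + €0 + €960 = €7,110.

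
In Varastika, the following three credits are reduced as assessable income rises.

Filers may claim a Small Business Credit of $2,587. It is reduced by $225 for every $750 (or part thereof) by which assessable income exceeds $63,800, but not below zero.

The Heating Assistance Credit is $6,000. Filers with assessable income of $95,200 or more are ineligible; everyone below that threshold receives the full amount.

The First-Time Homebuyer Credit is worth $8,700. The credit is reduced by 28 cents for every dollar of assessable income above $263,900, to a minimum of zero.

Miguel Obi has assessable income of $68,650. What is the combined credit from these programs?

$15,712

Small Business Credit: income exceeds $63,800 by $4,850, which is 7 full-or-partial $750 increments; reduction = 7 × $225 = $1,575, leaving $1,012.
Heating Assistance Credit: $68,650 is below the $95,200 cutoff, so the full $6,000 applies.
First-Time Homebuyer Credit: $68,650 is at or below the $263,900 threshold, so the full $8,700 applies.
Total: $1,012 + $6,000 + $8,700 = $15,712.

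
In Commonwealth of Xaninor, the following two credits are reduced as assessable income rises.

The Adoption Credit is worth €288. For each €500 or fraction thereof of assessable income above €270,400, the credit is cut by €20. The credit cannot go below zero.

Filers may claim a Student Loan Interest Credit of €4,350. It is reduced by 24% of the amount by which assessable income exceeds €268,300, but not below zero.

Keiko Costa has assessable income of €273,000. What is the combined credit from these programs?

€3,390

Adoption Credit: income exceeds €270,400 by €2,600, which is 6 full-or-partial €500 increments; reduction = 6 × €20 = €120, leaving €168.
Student Loan Interest Credit: 24% of the €4,700 excess over €268,300 is €1,128; credit = €4,350 − €1,128 = €3,222.
Total: €168 + €3,222 = €3,390.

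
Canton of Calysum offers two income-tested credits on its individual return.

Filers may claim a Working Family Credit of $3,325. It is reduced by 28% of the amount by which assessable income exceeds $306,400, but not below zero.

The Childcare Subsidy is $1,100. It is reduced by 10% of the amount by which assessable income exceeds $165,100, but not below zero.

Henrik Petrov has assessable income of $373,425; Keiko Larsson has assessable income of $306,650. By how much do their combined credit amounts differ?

$3,255

Henrik ($373,425): Working Family Credit: 28% of the $67,025 excess over $306,400 is $18,767 ≥ base, so the credit is $0. Childcare Subsidy: 10% of the $208,325 excess over $165,100 is $20,832.50 ≥ base, so the credit is $0. total $0 + $0 = $0
Keiko ($306,650): Working Family Credit: 28% of the $250 excess over $306,400 is $70; credit = $3,325 − $70 = $3,255. Childcare Subsidy: 10% of the $141,550 excess over $165,100 is $14,155 ≥ base, so the credit is $0. total $3,255 + $0 = $3,255
Difference: |$0 − $3,255| = $3,255.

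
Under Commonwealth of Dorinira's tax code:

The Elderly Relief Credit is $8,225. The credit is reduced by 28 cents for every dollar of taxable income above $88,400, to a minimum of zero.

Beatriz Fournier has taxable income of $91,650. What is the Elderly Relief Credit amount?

$7,315

Elderly Relief Credit: 28% of the $3,250 excess over $88,400 is $910; credit = $8,225 − $910 = $7,315.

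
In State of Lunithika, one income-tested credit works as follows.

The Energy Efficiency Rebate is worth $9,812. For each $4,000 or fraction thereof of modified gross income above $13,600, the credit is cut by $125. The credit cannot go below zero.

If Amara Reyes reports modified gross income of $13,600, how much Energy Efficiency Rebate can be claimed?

$9,812

Energy Efficiency Rebate: $13,600 is at or below the $13,600 threshold, so the full $9,812 applies.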